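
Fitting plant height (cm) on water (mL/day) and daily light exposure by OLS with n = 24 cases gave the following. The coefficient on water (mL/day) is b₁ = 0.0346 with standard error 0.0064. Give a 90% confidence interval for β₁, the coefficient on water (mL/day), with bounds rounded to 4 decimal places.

(0.0236, 0.0456)

df = n − k − 1 = 24 − 2 − 1 = 21.
t* = t_{0.05, 21} = 1.720743.
Margin = t* × SE = 1.720743 × 0.0064 = 0.011013.
CI: 0.0346 ± 0.011013 → (0.0236, 0.0456).
With 90% confidence, each one-unit increase in water (mL/day) is associated with a change of between 0.0236 and 0.0456 cm in plant height, holding the other predictors fixed.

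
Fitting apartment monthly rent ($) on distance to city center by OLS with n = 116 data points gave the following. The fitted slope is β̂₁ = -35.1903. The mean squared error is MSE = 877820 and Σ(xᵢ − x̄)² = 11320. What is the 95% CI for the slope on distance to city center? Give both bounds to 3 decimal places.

(-52.635, -17.746)

SE(β̂₁) = √(MSE/Sₓₓ) = √(877820/11320) = 8.80602.
df = n − 2 = 114.
t* = t_{0.025, 114} = 1.980992.
Margin = t* × SE = 1.980992 × 8.80602 = 17.44465.
CI: -35.1903 ± 17.44465 → (-52.635, -17.746).
With 95% confidence, each one-unit increase in distance to city center is associated with a change of between -52.635 and -17.746 $ in apartment monthly rent.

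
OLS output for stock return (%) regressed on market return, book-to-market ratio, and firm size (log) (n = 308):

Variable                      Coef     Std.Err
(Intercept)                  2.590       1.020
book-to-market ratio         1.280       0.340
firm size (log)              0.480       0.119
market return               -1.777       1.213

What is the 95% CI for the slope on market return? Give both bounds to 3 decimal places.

Read off: b = -1.777, SE = 1.213 for market return.
df = n − k − 1 = 308 − 3 − 1 = 304.
t* = t_{0.025, 304} = 1.967798.
Margin = t* × SE = 1.967798 × 1.213 = 2.38694.
CI: -1.777 ± 2.38694 → (-4.164, 0.610).

(-4.164, 0.610)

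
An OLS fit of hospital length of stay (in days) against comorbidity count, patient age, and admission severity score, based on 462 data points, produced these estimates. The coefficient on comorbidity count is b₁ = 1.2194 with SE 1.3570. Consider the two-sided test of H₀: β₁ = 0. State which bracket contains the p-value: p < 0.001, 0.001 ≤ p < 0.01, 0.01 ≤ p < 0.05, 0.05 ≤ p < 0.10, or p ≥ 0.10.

p ≥ 0.10

t = 1.2194 / 1.3570 = 0.899.
df = n − k − 1 = 462 − 3 − 1 = 458.
Two-sided p = 2·P(T_{458} > |t|) ≈ 0.3693.
So p ≥ 0.10.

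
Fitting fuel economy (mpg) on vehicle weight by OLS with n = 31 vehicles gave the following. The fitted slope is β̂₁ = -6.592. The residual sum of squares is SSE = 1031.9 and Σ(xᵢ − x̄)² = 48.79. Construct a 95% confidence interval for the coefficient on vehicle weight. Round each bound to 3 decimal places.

(-8.339, -4.845)

MSE = SSE/(n − 2) = 1031.9/29 = 35.5828.
SE(β̂₁) = √(MSE/Sₓₓ) = √(35.5828/48.79) = 0.853993.
df = n − 2 = 29.
t* = t_{0.025, 29} = 2.04523.
Margin = t* × SE = 2.04523 × 0.853993 = 1.74661.
CI: -6.592 ± 1.74661 → (-8.339, -4.845).
With 95% confidence, each one-unit increase in vehicle weight is associated with a change of between -8.339 and -4.845 mpg in fuel economy.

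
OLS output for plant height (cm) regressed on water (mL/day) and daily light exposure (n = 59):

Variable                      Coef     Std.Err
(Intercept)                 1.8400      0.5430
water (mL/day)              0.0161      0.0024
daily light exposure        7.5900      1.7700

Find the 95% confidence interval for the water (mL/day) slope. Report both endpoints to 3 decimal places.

Read off: b = 0.0161, SE = 0.0024 for water (mL/day).
df = n − k − 1 = 59 − 2 − 1 = 56.
t* = t_{0.025, 56} = 2.003241.
Margin = t* × SE = 2.003241 × 0.0024 = 0.00481.
CI: 0.0161 ± 0.00481 → (0.011, 0.021).

(0.011, 0.021)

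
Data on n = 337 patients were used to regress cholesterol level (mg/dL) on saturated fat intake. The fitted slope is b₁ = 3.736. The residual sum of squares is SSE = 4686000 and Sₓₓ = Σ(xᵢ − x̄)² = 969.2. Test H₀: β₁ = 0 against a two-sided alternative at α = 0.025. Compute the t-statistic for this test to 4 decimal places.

t = 0.9834

MSE = SSE/(n − 2) = 4686000/335 = 13988.1.
SE(b₁) = √(MSE/Sₓₓ) = √(13988.1/969.2) = 3.79902.
t = 3.736 / 3.79902 = 0.9834.
df = n − 2 = 335.
Two-sided p ≈ 0.3261, which is ≥ 0.025, so fail to reject H₀.
The data do not give significant evidence of an association between saturated fat intake and cholesterol level.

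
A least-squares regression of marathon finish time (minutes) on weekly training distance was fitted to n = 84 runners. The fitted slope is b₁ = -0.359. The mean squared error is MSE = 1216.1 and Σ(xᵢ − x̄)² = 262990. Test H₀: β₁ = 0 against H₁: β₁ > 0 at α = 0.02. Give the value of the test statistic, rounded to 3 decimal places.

SE(b₁) = √(MSE/Sₓₓ) = √(1216.1/262990) = 0.068001.
t = -0.359 / 0.068001 = -5.279.
df = n − 2 = 82.
One-sided p ≈ 1.0000, which is ≥ 0.02, so fail to reject H₀.
The data do not give significant evidence that the true slope on weekly training distance is positive.

t = -5.279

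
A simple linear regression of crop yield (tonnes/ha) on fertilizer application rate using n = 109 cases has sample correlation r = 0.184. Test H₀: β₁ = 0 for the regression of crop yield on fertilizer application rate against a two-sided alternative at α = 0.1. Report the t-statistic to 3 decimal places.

t = r·√(n − 2)/√(1 − r²) = 0.184·√107/√0.966144 = 1.936.
df = n − 2 = 107.
Two-sided p ≈ 0.0555, which is < 0.1, so reject H₀.
There is evidence of a linear association between fertilizer application rate and crop yield.

t = 1.936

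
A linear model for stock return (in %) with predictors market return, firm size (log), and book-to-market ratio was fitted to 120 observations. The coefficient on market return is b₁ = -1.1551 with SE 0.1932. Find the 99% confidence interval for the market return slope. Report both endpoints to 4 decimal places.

(-1.6611, -0.6491)

df = n − k − 1 = 120 − 3 − 1 = 116.
t* = t_{0.005, 116} = 2.618878.
Margin = t* × SE = 2.618878 × 0.1932 = 0.505967.
CI: -1.1551 ± 0.505967 → (-1.6611, -0.6491).
With 99% confidence, each one-unit increase in market return is associated with a change of between -1.6611 and -0.6491 % in stock return, holding the other predictors fixed.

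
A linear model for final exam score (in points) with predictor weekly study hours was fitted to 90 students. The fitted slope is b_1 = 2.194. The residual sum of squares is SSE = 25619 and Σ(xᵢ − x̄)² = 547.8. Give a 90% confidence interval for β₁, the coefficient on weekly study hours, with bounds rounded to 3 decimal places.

(0.982, 3.406)

MSE = SSE/(n − 2) = 25619/88 = 291.125.
SE(b_1) = √(MSE/Sₓₓ) = √(291.125/547.8) = 0.729002.
df = n − 2 = 88.
t* = t_{0.05, 88} = 1.662354.
Margin = t* × SE = 1.662354 × 0.729002 = 1.21186.
CI: 2.194 ± 1.21186 → (0.982, 3.406).
With 90% confidence, each one-unit increase in weekly study hours is associated with a change of between 0.982 and 3.406 points in final exam score.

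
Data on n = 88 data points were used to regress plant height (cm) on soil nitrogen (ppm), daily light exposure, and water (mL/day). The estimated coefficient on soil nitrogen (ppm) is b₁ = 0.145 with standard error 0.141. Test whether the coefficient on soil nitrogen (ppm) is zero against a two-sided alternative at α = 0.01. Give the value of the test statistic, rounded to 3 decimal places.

t = 1.028

H₀: β₁ = 0 vs H₁: β₁ ≠ 0.
t = (b₁ − β₁⁰)/SE = 0.145 / 0.141 = 1.028.
df = n − k − 1 = 88 − 3 − 1 = 84.
Two-sided p ≈ 0.3067, which is ≥ 0.01, so fail to reject H₀.
The data do not give significant evidence of an association between soil nitrogen (ppm) and plant height, after adjusting for the other predictors.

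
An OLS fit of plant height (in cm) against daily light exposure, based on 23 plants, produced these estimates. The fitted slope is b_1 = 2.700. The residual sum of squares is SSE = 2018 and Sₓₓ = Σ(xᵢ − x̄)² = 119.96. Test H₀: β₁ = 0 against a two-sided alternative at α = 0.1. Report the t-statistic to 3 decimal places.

MSE = SSE/(n − 2) = 2018/21 = 96.0952.
SE(b_1) = √(MSE/Sₓₓ) = √(96.0952/119.96) = 0.89502.
t = 2.700 / 0.89502 = 3.017.
df = n − 2 = 21.
Two-sided p ≈ 0.0066, which is < 0.1, so reject H₀.
There is evidence that daily light exposure is associated with plant height.

t = 3.017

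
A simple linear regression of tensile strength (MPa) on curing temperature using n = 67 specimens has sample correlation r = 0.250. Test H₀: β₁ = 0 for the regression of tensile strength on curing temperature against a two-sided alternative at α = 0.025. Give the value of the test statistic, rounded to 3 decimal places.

t = 2.082

t = r·√(n − 2)/√(1 − r²) = 0.250·√65/√0.9375 = 2.082.
df = n − 2 = 65.
Two-sided p ≈ 0.0413, which is ≥ 0.025, so fail to reject H₀.
The data do not give significant evidence of a linear association between curing temperature and tensile strength.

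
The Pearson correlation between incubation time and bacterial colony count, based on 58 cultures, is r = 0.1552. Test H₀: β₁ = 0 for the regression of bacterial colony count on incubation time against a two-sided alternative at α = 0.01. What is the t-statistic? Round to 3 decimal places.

t = r·√(n − 2)/√(1 − r²) = 0.1552·√56/√0.975913 = 1.176.
df = n − 2 = 56.
Two-sided p ≈ 0.2447, which is ≥ 0.01, so fail to reject H₀.
The data do not give significant evidence of a linear association between incubation time and bacterial colony count.

t = 1.176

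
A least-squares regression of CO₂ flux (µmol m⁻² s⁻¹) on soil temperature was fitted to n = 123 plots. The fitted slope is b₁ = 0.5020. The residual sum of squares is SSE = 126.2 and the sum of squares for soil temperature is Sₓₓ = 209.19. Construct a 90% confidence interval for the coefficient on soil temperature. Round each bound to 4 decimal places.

MSE = SSE/(n − 2) = 126.2/121 = 1.04298.
SE(b₁) = √(MSE/Sₓₓ) = √(1.04298/209.19) = 0.0706101.
df = n − 2 = 121.
t* = t_{0.05, 121} = 1.657544.
Margin = t* × SE = 1.657544 × 0.0706101 = 0.117039.
CI: 0.5020 ± 0.117039 → (0.3850, 0.6190).
With 90% confidence, each one-unit increase in soil temperature is associated with a change of between 0.3850 and 0.6190 µmol m⁻² s⁻¹ in CO₂ flux.

(0.3850, 0.6190)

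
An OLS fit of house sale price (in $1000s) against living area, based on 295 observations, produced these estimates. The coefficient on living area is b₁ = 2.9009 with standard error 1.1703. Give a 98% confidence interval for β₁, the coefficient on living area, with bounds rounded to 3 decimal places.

df = n − 2 = 295 − 2 = 293.
t* = t_{0.01, 293} = 2.339142.
Margin = t* × SE = 2.339142 × 1.1703 = 2.73750.
CI: 2.9009 ± 2.73750 → (0.163, 5.638).
With 98% confidence, each one-unit increase in living area is associated with a change of between 0.163 and 5.638 $1000s in house sale price.

(0.163, 5.638)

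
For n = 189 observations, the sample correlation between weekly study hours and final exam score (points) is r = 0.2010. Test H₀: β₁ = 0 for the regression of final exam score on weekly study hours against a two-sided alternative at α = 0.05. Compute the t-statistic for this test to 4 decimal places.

t = r·√(n − 2)/√(1 − r²) = 0.2010·√187/√0.959599 = 2.8059.
df = n − 2 = 187.
Two-sided p ≈ 0.0055, which is < 0.05, so reject H₀.
There is evidence of a linear association between weekly study hours and final exam score.

t = 2.8059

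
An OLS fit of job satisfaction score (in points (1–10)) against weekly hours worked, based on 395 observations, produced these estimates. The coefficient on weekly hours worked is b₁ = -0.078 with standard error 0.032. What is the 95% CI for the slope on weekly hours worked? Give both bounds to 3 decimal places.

df = n − 2 = 395 − 2 = 393.
t* = t_{0.025, 393} = 1.966019.
Margin = t* × SE = 1.966019 × 0.032 = 0.06291.
CI: -0.078 ± 0.06291 → (-0.141, -0.015).
With 95% confidence, each one-unit increase in weekly hours worked is associated with a change of between -0.141 and -0.015 points (1–10) in job satisfaction score.

(-0.141, -0.015)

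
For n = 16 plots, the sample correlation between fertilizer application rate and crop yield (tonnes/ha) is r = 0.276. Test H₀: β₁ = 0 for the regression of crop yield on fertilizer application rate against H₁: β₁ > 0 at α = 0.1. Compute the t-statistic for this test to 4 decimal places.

t = 1.0744

t = r·√(n − 2)/√(1 − r²) = 0.276·√14/√0.923824 = 1.0744.
df = n − 2 = 14.
One-sided p ≈ 0.1504, which is ≥ 0.1, so fail to reject H₀.
The data do not give significant evidence of a linear association between fertilizer application rate and crop yield.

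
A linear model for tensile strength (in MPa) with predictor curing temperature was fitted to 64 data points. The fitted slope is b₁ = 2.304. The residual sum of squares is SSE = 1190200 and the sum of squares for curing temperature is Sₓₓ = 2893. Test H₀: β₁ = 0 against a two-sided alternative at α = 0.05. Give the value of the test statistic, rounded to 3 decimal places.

MSE = SSE/(n − 2) = 1190200/62 = 19196.8.
SE(b₁) = √(MSE/Sₓₓ) = √(19196.8/2893) = 2.57596.
t = 2.304 / 2.57596 = 0.894.
df = n − 2 = 62.
Two-sided p ≈ 0.3746, which is ≥ 0.05, so fail to reject H₀.
The data do not give significant evidence of an association between curing temperature and tensile strength.

t = 0.894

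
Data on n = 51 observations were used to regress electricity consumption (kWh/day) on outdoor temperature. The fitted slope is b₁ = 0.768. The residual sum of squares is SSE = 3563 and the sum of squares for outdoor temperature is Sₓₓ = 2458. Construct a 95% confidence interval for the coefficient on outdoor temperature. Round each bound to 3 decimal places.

(0.422, 1.114)

MSE = SSE/(n − 2) = 3563/49 = 72.7143.
SE(b₁) = √(MSE/Sₓₓ) = √(72.7143/2458) = 0.171996.
df = n − 2 = 49.
t* = t_{0.025, 49} = 2.009575.
Margin = t* × SE = 2.009575 × 0.171996 = 0.34564.
CI: 0.768 ± 0.34564 → (0.422, 1.114).
With 95% confidence, each one-unit increase in outdoor temperature is associated with a change of between 0.422 and 1.114 kWh/day in electricity consumption.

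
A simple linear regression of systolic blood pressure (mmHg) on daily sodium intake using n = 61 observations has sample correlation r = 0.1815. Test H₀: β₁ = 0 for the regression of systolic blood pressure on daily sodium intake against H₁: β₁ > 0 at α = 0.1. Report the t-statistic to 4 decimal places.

t = r·√(n − 2)/√(1 − r²) = 0.1815·√59/√0.967058 = 1.4177.
df = n − 2 = 59.
One-sided p ≈ 0.0808, which is < 0.1, so reject H₀.
There is evidence of a linear association between daily sodium intake and systolic blood pressure.

t = 1.4177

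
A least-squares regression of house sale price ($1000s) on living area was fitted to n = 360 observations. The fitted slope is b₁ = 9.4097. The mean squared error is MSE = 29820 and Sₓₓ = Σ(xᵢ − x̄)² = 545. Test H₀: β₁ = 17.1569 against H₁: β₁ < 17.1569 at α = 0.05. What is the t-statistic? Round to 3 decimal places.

t = -1.047

SE(b₁) = √(MSE/Sₓₓ) = √(29820/545) = 7.397.
t = (9.4097 − 17.1569) / 7.397 = -1.047.
df = n − 2 = 358.
One-sided p ≈ 0.1478, which is ≥ 0.05, so fail to reject H₀.
The data do not give significant evidence that the true slope on living area is below 17.1569 $1000s per unit.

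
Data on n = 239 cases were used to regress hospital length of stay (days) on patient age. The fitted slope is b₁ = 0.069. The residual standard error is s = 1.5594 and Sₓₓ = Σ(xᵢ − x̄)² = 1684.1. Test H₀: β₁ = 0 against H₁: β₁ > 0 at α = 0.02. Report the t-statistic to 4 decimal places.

SE(b₁) = s/√Sₓₓ = 1.5594/√1684.1 = 0.0379991.
t = 0.069 / 0.0379991 = 1.8158.
df = n − 2 = 237.
One-sided p ≈ 0.0353, which is ≥ 0.02, so fail to reject H₀.
The data do not give significant evidence that the true slope on patient age is positive.

t = 1.8158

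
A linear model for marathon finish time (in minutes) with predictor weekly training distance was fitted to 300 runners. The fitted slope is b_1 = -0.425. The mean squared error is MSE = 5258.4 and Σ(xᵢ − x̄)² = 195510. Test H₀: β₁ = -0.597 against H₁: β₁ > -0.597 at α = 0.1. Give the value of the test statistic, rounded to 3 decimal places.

t = 1.049

SE(b_1) = √(MSE/Sₓₓ) = √(5258.4/195510) = 0.163999.
t = (-0.425 − (-0.597)) / 0.163999 = 1.049.
df = n − 2 = 298.
One-sided p ≈ 0.1476, which is ≥ 0.1, so fail to reject H₀.
The data do not give significant evidence that the true slope on weekly training distance exceeds -0.597 minutes per unit.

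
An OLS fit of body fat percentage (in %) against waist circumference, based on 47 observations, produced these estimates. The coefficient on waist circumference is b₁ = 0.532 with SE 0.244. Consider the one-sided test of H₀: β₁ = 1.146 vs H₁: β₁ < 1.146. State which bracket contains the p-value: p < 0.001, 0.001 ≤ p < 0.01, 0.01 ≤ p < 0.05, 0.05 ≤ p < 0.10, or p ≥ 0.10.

0.001 ≤ p < 0.01

t = (0.532 − 1.146) / 0.244 = -2.516.
df = n − 2 = 47 − 2 = 45.
One-sided p = P(T_{45} < t) ≈ 0.0077.
So 0.001 ≤ p < 0.01.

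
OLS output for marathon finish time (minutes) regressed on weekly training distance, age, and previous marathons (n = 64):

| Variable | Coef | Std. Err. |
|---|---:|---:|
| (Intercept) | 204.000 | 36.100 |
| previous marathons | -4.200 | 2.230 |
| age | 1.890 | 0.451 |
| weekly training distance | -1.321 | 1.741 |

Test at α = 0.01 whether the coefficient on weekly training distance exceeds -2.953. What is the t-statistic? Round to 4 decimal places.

Read off: b = -1.321, SE = 1.741 for weekly training distance.
H₀: β₁ = -2.953 vs H₁: β₁ > -2.953.
t = (-1.321 − (-2.953)) / 1.741 = 0.9374.
df = n − k − 1 = 64 − 3 − 1 = 60.
One-sided p ≈ 0.1762, which is ≥ 0.01, so fail to reject H₀.
The data do not give significant evidence that the true slope on weekly training distance exceeds -2.953 minutes per unit, holding the other predictors fixed.

t = 0.9374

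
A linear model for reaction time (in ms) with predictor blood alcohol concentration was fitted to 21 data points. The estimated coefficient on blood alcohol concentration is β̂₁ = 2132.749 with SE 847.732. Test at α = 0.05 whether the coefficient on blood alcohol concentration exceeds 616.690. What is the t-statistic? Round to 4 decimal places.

t = 1.7884

H₀: β₁ = 616.690 vs H₁: β₁ > 616.690.
t = (β̂₁ − β₁⁰)/SE = (2132.749 − 616.690) / 847.732 = 1.7884.
df = n − 2 = 21 − 2 = 19.
One-sided p ≈ 0.0448, which is < 0.05, so reject H₀.
There is evidence that the true slope on blood alcohol concentration exceeds 616.690 ms per unit.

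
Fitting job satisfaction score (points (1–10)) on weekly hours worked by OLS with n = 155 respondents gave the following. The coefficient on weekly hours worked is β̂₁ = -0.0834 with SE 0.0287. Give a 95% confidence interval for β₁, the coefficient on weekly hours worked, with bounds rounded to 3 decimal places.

df = n − 2 = 155 − 2 = 153.
t* = t_{0.025, 153} = 1.97559.
Margin = t* × SE = 1.97559 × 0.0287 = 0.05670.
CI: -0.0834 ± 0.05670 → (-0.140, -0.027).
With 95% confidence, each one-unit increase in weekly hours worked is associated with a change of between -0.140 and -0.027 points (1–10) in job satisfaction score.

(-0.140, -0.027)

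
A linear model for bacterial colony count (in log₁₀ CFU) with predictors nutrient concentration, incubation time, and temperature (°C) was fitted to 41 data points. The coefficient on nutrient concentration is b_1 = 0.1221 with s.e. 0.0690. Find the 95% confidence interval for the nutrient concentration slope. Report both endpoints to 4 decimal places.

df = n − k − 1 = 41 − 3 − 1 = 37.
t* = t_{0.025, 37} = 2.026192.
Margin = t* × SE = 2.026192 × 0.0690 = 0.139807.
CI: 0.1221 ± 0.139807 → (-0.0177, 0.2619).
With 95% confidence, each one-unit increase in nutrient concentration is associated with a change of between -0.0177 and 0.2619 log₁₀ CFU in bacterial colony count, holding the other predictors fixed.

(-0.0177, 0.2619)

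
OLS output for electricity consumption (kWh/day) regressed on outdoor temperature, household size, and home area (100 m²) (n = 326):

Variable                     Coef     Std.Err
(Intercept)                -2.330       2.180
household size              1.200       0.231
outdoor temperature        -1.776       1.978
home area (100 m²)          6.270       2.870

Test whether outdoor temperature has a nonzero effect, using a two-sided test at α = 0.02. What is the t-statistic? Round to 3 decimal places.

t = -0.898

Read off: b = -1.776, SE = 1.978 for outdoor temperature.
H₀: β₁ = 0 vs H₁: β₁ ≠ 0.
t = -1.776 / 1.978 = -0.898.
df = n − k − 1 = 326 − 3 − 1 = 322.
Two-sided p ≈ 0.3699, which is ≥ 0.02, so fail to reject H₀.
The data do not give significant evidence of an association between outdoor temperature and electricity consumption, after adjusting for the other predictors.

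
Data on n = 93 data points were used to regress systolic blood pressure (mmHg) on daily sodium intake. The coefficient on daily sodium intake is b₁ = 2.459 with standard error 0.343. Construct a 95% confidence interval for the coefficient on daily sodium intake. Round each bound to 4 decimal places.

df = n − 2 = 93 − 2 = 91.
t* = t_{0.025, 91} = 1.986377.
Margin = t* × SE = 1.986377 × 0.343 = 0.681327.
CI: 2.459 ± 0.681327 → (1.7777, 3.1403).
With 95% confidence, each one-unit increase in daily sodium intake is associated with a change of between 1.7777 and 3.1403 mmHg in systolic blood pressure.

(1.7777, 3.1403)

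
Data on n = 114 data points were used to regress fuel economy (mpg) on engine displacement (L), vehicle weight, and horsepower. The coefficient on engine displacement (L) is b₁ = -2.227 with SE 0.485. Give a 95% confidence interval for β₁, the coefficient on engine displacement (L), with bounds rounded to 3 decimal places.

(-3.188, -1.266)

df = n − k − 1 = 114 − 3 − 1 = 110.
t* = t_{0.025, 110} = 1.981765.
Margin = t* × SE = 1.981765 × 0.485 = 0.96116.
CI: -2.227 ± 0.96116 → (-3.188, -1.266).
With 95% confidence, each one-unit increase in engine displacement (L) is associated with a change of between -3.188 and -1.266 mpg in fuel economy, holding the other predictors fixed.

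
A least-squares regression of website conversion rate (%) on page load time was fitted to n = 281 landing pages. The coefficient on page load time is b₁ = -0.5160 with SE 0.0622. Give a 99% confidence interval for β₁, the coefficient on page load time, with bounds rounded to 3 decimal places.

(-0.677, -0.355)

df = n − 2 = 281 − 2 = 279.
t* = t_{0.005, 279} = 2.593565.
Margin = t* × SE = 2.593565 × 0.0622 = 0.16132.
CI: -0.5160 ± 0.16132 → (-0.677, -0.355).
With 99% confidence, each one-unit increase in page load time is associated with a change of between -0.677 and -0.355 % in website conversion rate.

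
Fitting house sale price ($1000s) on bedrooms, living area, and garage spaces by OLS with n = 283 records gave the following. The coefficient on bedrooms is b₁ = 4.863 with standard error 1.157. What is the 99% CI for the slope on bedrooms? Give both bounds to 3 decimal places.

(1.862, 7.864)

df = n − k − 1 = 283 − 3 − 1 = 279.
t* = t_{0.005, 279} = 2.593565.
Margin = t* × SE = 2.593565 × 1.157 = 3.00076.
CI: 4.863 ± 3.00076 → (1.862, 7.864).
With 99% confidence, each one-unit increase in bedrooms is associated with a change of between 1.862 and 7.864 $1000s in house sale price, holding the other predictors fixed.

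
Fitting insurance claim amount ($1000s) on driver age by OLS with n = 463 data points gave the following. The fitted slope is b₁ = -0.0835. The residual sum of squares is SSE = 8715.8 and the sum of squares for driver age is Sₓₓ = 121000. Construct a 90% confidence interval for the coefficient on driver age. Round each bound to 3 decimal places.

MSE = SSE/(n − 2) = 8715.8/461 = 18.9063.
SE(b₁) = √(MSE/Sₓₓ) = √(18.9063/121000) = 0.0125.
df = n − 2 = 461.
t* = t_{0.05, 461} = 1.648166.
Margin = t* × SE = 1.648166 × 0.0125 = 0.02060.
CI: -0.0835 ± 0.02060 → (-0.104, -0.063).
With 90% confidence, each one-unit increase in driver age is associated with a change of between -0.104 and -0.063 $1000s in insurance claim amount.

(-0.104, -0.063)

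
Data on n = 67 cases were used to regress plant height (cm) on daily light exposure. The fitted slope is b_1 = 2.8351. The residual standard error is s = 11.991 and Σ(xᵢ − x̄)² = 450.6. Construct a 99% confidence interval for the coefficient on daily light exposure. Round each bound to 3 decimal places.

SE(b_1) = s/√Sₓₓ = 11.991/√450.6 = 0.564885.
df = n − 2 = 65.
t* = t_{0.005, 65} = 2.653604.
Margin = t* × SE = 2.653604 × 0.564885 = 1.49898.
CI: 2.8351 ± 1.49898 → (1.336, 4.334).
With 99% confidence, each one-unit increase in daily light exposure is associated with a change of between 1.336 and 4.334 cm in plant height.

(1.336, 4.334)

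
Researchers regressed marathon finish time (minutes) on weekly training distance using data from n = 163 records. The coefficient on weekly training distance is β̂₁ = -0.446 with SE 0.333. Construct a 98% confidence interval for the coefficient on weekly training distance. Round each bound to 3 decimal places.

(-1.228, 0.336)

df = n − 2 = 163 − 2 = 161.
t* = t_{0.01, 161} = 2.349732.
Margin = t* × SE = 2.349732 × 0.333 = 0.78246.
CI: -0.446 ± 0.78246 → (-1.228, 0.336).
With 98% confidence, each one-unit increase in weekly training distance is associated with a change of between -1.228 and 0.336 minutes in marathon finish time.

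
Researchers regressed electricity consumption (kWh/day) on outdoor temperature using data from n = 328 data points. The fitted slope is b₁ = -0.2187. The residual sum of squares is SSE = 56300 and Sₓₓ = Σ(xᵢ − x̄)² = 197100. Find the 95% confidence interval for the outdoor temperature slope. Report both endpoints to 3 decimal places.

MSE = SSE/(n − 2) = 56300/326 = 172.699.
SE(b₁) = √(MSE/Sₓₓ) = √(172.699/197100) = 0.0296007.
df = n − 2 = 326.
t* = t_{0.025, 326} = 1.967268.
Margin = t* × SE = 1.967268 × 0.0296007 = 0.05823.
CI: -0.2187 ± 0.05823 → (-0.277, -0.160).
With 95% confidence, each one-unit increase in outdoor temperature is associated with a change of between -0.277 and -0.160 kWh/day in electricity consumption.

(-0.277, -0.160)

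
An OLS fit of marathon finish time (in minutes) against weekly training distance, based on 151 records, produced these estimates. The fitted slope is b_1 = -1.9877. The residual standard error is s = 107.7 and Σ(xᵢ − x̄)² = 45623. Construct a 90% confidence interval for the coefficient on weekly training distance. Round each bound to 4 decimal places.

SE(b_1) = s/√Sₓₓ = 107.7/√45623 = 0.504224.
df = n − 2 = 149.
t* = t_{0.05, 149} = 1.655145.
Margin = t* × SE = 1.655145 × 0.504224 = 0.834564.
CI: -1.9877 ± 0.834564 → (-2.8223, -1.1531).
With 90% confidence, each one-unit increase in weekly training distance is associated with a change of between -2.8223 and -1.1531 minutes in marathon finish time.

(-2.8223, -1.1531)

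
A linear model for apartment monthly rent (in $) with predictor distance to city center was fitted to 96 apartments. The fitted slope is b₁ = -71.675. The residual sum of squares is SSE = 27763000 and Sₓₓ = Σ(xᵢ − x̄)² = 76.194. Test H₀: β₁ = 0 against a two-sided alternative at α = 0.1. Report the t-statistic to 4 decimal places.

t = -1.1512

MSE = SSE/(n − 2) = 27763000/94 = 295351.
SE(b₁) = √(MSE/Sₓₓ) = √(295351/76.194) = 62.26.
t = -71.675 / 62.26 = -1.1512.
df = n − 2 = 94.
Two-sided p ≈ 0.2526, which is ≥ 0.1, so fail to reject H₀.
The data do not give significant evidence of an association between distance to city center and apartment monthly rent.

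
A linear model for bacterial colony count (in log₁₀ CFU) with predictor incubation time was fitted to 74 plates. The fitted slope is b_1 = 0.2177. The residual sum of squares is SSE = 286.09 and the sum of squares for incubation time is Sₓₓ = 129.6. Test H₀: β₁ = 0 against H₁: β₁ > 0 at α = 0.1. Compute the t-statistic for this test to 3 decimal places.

MSE = SSE/(n − 2) = 286.09/72 = 3.97347.
SE(b_1) = √(MSE/Sₓₓ) = √(3.97347/129.6) = 0.175099.
t = 0.2177 / 0.175099 = 1.243.
df = n − 2 = 72.
One-sided p ≈ 0.1089, which is ≥ 0.1, so fail to reject H₀.
The data do not give significant evidence that the true slope on incubation time is positive.

t = 1.243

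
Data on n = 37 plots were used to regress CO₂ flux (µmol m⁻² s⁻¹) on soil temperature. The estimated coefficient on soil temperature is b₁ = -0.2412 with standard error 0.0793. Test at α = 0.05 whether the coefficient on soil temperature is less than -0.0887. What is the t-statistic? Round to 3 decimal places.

t = -1.923

H₀: β₁ = -0.0887 vs H₁: β₁ < -0.0887.
t = (b₁ − β₁⁰)/SE = (-0.2412 − (-0.0887)) / 0.0793 = -1.923.
df = n − 2 = 37 − 2 = 35.
One-sided p ≈ 0.0313, which is < 0.05, so reject H₀.
There is evidence that the true slope on soil temperature is below -0.0887 µmol m⁻² s⁻¹ per unit.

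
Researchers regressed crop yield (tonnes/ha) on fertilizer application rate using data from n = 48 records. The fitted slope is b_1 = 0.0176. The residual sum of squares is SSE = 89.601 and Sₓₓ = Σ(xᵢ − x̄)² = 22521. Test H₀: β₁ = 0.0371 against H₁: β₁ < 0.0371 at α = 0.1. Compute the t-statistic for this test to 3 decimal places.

t = -2.097

MSE = SSE/(n − 2) = 89.601/46 = 1.94785.
SE(b_1) = √(MSE/Sₓₓ) = √(1.94785/22521) = 0.00930002.
t = (0.0176 − 0.0371) / 0.00930002 = -2.097.
df = n − 2 = 46.
One-sided p ≈ 0.0208, which is < 0.1, so reject H₀.
There is evidence that the true slope on fertilizer application rate is below 0.0371 tonnes/ha per unit.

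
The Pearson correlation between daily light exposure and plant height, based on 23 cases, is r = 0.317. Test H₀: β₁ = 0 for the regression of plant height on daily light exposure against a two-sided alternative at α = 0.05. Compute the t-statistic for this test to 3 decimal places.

t = 1.532

t = r·√(n − 2)/√(1 − r²) = 0.317·√21/√0.899511 = 1.532.
df = n − 2 = 21.
Two-sided p ≈ 0.1405, which is ≥ 0.05, so fail to reject H₀.
The data do not give significant evidence of a linear association between daily light exposure and plant height.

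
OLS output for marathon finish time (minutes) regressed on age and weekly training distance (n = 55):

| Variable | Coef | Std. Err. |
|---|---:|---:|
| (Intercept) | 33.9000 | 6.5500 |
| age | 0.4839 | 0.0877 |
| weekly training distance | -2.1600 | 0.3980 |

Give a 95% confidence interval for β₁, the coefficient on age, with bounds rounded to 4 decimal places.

(0.3079, 0.6599)

Read off: b = 0.4839, SE = 0.0877 for age.
df = n − k − 1 = 55 − 2 − 1 = 52.
t* = t_{0.025, 52} = 2.006647.
Margin = t* × SE = 2.006647 × 0.0877 = 0.175983.
CI: 0.4839 ± 0.175983 → (0.3079, 0.6599).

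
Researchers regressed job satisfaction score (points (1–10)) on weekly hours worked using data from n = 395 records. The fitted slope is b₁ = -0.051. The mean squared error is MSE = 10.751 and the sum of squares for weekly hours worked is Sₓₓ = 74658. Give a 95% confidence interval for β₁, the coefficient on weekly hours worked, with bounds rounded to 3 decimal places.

SE(b₁) = √(MSE/Sₓₓ) = √(10.751/74658) = 0.0120001.
df = n − 2 = 393.
t* = t_{0.025, 393} = 1.966019.
Margin = t* × SE = 1.966019 × 0.0120001 = 0.02359.
CI: -0.051 ± 0.02359 → (-0.075, -0.027).
With 95% confidence, each one-unit increase in weekly hours worked is associated with a change of between -0.075 and -0.027 points (1–10) in job satisfaction score.

(-0.075, -0.027)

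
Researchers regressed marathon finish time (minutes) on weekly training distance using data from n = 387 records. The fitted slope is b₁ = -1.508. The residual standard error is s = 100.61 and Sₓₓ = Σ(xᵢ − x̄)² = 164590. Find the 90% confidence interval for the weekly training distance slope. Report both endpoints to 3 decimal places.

SE(b₁) = s/√Sₓₓ = 100.61/√164590 = 0.247993.
df = n − 2 = 385.
t* = t_{0.05, 385} = 1.648821.
Margin = t* × SE = 1.648821 × 0.247993 = 0.40890.
CI: -1.508 ± 0.40890 → (-1.917, -1.099).
With 90% confidence, each one-unit increase in weekly training distance is associated with a change of between -1.917 and -1.099 minutes in marathon finish time.

(-1.917, -1.099)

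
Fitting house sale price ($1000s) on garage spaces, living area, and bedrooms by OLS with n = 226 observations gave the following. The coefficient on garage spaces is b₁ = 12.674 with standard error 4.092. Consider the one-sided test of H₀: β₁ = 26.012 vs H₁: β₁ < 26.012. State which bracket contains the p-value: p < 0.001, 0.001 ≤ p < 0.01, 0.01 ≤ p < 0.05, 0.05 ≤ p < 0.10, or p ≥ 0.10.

p < 0.001

t = (12.674 − 26.012) / 4.092 = -3.260.
df = n − k − 1 = 226 − 3 − 1 = 222.
One-sided p = P(T_{222} < t) ≈ 0.0006.
So p < 0.001.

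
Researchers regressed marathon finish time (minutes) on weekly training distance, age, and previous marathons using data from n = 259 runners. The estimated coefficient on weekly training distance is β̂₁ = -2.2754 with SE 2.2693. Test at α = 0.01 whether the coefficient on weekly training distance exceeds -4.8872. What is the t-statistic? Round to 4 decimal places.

t = 1.1509

H₀: β₁ = -4.8872 vs H₁: β₁ > -4.8872.
t = (β̂₁ − β₁⁰)/SE = (-2.2754 − (-4.8872)) / 2.2693 = 1.1509.
df = n − k − 1 = 259 − 3 − 1 = 255.
One-sided p ≈ 0.1254, which is ≥ 0.01, so fail to reject H₀.
The data do not give significant evidence that the true slope on weekly training distance exceeds -4.8872 minutes per unit, holding the other predictors fixed.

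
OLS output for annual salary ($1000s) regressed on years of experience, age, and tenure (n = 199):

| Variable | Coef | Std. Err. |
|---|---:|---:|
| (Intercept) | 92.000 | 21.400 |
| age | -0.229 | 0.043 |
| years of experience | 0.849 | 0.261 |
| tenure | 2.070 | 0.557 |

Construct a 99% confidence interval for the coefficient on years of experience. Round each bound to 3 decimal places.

(0.170, 1.528)

Read off: b = 0.849, SE = 0.261 for years of experience.
df = n − k − 1 = 199 − 3 − 1 = 195.
t* = t_{0.005, 195} = 2.601276.
Margin = t* × SE = 2.601276 × 0.261 = 0.67893.
CI: 0.849 ± 0.67893 → (0.170, 1.528).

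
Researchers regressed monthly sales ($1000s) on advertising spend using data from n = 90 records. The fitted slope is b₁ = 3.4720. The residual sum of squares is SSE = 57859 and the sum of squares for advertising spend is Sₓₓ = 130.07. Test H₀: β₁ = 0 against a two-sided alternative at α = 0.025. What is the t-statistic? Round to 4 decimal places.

t = 1.5443

MSE = SSE/(n − 2) = 57859/88 = 657.489.
SE(b₁) = √(MSE/Sₓₓ) = √(657.489/130.07) = 2.24831.
t = 3.4720 / 2.24831 = 1.5443.
df = n − 2 = 88.
Two-sided p ≈ 0.1261, which is ≥ 0.025, so fail to reject H₀.
The data do not give significant evidence of an association between advertising spend and monthly sales.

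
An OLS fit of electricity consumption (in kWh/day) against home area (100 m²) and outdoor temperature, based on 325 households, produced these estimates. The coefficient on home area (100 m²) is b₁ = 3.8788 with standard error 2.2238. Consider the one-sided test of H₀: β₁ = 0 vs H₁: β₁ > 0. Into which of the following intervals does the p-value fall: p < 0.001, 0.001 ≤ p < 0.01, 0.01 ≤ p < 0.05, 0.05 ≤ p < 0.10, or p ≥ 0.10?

t = 3.8788 / 2.2238 = 1.744.
df = n − k − 1 = 325 − 2 − 1 = 322.
One-sided p = P(T_{322} > t) ≈ 0.0410.
So 0.01 ≤ p < 0.05.

0.01 ≤ p < 0.05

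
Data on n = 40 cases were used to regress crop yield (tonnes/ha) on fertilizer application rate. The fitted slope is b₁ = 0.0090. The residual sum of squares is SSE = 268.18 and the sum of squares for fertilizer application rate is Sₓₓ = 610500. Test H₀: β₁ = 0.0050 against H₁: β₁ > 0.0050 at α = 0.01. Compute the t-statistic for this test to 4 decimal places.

MSE = SSE/(n − 2) = 268.18/38 = 7.05737.
SE(b₁) = √(MSE/Sₓₓ) = √(7.05737/610500) = 0.0034.
t = (0.0090 − 0.0050) / 0.0034 = 1.1765.
df = n − 2 = 38.
One-sided p ≈ 0.1234, which is ≥ 0.01, so fail to reject H₀.
The data do not give significant evidence that the true slope on fertilizer application rate exceeds 0.0050 tonnes/ha per unit.

t = 1.1765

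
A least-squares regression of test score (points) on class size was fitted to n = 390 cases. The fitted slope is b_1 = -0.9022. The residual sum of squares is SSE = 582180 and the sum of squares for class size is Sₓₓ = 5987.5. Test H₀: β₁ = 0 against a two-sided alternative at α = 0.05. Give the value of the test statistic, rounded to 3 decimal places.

MSE = SSE/(n − 2) = 582180/388 = 1500.46.
SE(b_1) = √(MSE/Sₓₓ) = √(1500.46/5987.5) = 0.500599.
t = -0.9022 / 0.500599 = -1.802.
df = n − 2 = 388.
Two-sided p ≈ 0.0723, which is ≥ 0.05, so fail to reject H₀.
The data do not give significant evidence of an association between class size and test score.

t = -1.802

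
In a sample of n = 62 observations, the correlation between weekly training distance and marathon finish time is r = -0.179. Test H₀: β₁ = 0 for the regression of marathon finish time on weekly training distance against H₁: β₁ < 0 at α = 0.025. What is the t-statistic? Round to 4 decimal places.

t = r·√(n − 2)/√(1 − r²) = -0.179·√60/√0.967959 = -1.4093.
df = n − 2 = 60.
One-sided p ≈ 0.0820, which is ≥ 0.025, so fail to reject H₀.
The data do not give significant evidence of a linear association between weekly training distance and marathon finish time.

t = -1.4093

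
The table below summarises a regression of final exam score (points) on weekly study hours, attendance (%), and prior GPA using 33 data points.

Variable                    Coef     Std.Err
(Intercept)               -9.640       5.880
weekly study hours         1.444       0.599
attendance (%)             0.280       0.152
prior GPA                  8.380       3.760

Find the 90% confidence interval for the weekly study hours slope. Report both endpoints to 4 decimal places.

(0.4262, 2.4618)

Read off: b = 1.444, SE = 0.599 for weekly study hours.
df = n − k − 1 = 33 − 3 − 1 = 29.
t* = t_{0.05, 29} = 1.699127.
Margin = t* × SE = 1.699127 × 0.599 = 1.017777.
CI: 1.444 ± 1.017777 → (0.4262, 2.4618).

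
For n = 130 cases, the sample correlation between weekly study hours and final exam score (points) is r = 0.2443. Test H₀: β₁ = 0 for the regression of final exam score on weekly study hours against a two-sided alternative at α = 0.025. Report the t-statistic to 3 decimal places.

t = 2.850

t = r·√(n − 2)/√(1 − r²) = 0.2443·√128/√0.940318 = 2.850.
df = n − 2 = 128.
Two-sided p ≈ 0.0051, which is < 0.025, so reject H₀.
There is evidence of a linear association between weekly study hours and final exam score.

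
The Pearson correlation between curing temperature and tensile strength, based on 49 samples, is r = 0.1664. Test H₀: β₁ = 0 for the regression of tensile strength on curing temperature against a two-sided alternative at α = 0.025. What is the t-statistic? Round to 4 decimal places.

t = r·√(n − 2)/√(1 − r²) = 0.1664·√47/√0.972311 = 1.1569.
df = n − 2 = 47.
Two-sided p ≈ 0.2532, which is ≥ 0.025, so fail to reject H₀.
The data do not give significant evidence of a linear association between curing temperature and tensile strength.

t = 1.1569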